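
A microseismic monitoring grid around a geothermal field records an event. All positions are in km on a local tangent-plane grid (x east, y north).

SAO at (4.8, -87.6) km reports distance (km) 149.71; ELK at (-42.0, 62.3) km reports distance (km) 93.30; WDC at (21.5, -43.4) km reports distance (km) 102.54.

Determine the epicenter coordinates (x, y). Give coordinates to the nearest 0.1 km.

Circle about each station: (x − 4.8)² + (y + 87.6)² = 149.71²; (x + 42.0)² + (y − 62.3)² = 93.30²; (x − 21.5)² + (y + 43.4)² = 102.54².
Subtracting pairs of circle equations eliminates x²+y² and gives linear equations (the radical axes):
-93.6 x + 299.8 y = 11656.68
33.4 x + 88.4 y = 6547.64
Solving the 2×2 system: x ≈ 51.0, y ≈ 54.8 km.

x ≈ 51.0 km, y ≈ 54.8 km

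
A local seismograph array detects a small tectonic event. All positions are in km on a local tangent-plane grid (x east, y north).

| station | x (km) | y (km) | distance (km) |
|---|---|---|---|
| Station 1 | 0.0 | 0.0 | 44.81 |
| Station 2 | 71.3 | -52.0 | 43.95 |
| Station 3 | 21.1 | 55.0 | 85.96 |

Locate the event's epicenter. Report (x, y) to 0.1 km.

Circle about each station: x² + y² = 44.81²; (x − 71.3)² + (y + 52.0)² = 43.95²; (x − 21.1)² + (y − 55.0)² = 85.96².
Subtracting the Station 1 equation from the Station 2 and Station 3 equations removes the quadratic terms:
142.6 x − 104.0 y = 7864.02
42.2 x + 110.0 y = -1910.98
Solving the 2×2 system: x ≈ 33.2, y ≈ -30.1 km.

(33.2, -30.1)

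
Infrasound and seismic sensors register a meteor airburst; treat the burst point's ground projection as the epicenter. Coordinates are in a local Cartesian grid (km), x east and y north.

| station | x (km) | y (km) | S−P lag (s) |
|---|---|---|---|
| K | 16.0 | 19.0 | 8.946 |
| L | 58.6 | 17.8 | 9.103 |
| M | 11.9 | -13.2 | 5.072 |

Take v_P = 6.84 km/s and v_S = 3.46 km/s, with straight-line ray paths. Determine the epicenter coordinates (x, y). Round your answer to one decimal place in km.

Distance from S−P lag: d = Δt · v_P v_S / (v_P − v_S) = Δt · (6.84·3.46)/(6.84−3.46) ≈ 7.0019·Δt.
So d_K = 62.64, d_L = 63.74, d_M = 35.51 km.
Circle about each station: (x − 16.0)² + (y − 19.0)² = 62.64²; (x − 58.6)² + (y − 17.8)² = 63.74²; (x − 11.9)² + (y + 13.2)² = 35.51².
Subtracting the K equation from the L and M equations removes the quadratic terms:
85.2 x − 2.4 y = 2994.78
-8.2 x − 64.4 y = 2361.66
Solving the 2×2 system: x ≈ 34.0, y ≈ -41.0 km.

34.0 km east, -41.0 km north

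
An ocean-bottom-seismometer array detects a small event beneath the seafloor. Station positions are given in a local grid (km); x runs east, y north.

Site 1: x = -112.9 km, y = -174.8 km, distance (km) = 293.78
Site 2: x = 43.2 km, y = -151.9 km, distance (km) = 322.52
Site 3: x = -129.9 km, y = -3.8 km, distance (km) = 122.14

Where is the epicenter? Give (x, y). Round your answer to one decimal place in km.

(-132.9, 118.3)

Circle about each station: (x + 112.9)² + (y + 174.8)² = 293.78²; (x − 43.2)² + (y + 151.9)² = 322.52²; (x + 129.9)² + (y + 3.8)² = 122.14².
Subtracting the Site 1 equation from the Site 2 and Site 3 equations removes the quadratic terms:
312.2 x + 45.8 y = -36074.06
-34.0 x + 342.0 y = 44975.51
Solving the 2×2 system: x ≈ -132.9, y ≈ 118.3 km.
Check against Site 1 (with the unrounded x, y): √((x + 112.9)²+(y + 174.8)²) = 293.78 ≈ 293.78 km. ✓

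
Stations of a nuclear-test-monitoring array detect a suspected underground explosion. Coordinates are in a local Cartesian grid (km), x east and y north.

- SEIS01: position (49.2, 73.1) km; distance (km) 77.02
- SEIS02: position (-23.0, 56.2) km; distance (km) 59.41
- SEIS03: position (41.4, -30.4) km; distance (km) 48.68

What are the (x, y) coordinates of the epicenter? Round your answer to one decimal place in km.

Circle about each station: (x − 49.2)² + (y − 73.1)² = 77.02²; (x + 23.0)² + (y − 56.2)² = 59.41²; (x − 41.4)² + (y + 30.4)² = 48.68².
Subtracting pairs of circle equations eliminates x²+y² and gives linear equations (the radical axes):
-144.4 x − 33.8 y = -1674.28
-15.6 x − 207.0 y = -1563.79
Solving the 2×2 system: x ≈ 10.0, y ≈ 6.8 km.

10.0 km east, 6.8 km north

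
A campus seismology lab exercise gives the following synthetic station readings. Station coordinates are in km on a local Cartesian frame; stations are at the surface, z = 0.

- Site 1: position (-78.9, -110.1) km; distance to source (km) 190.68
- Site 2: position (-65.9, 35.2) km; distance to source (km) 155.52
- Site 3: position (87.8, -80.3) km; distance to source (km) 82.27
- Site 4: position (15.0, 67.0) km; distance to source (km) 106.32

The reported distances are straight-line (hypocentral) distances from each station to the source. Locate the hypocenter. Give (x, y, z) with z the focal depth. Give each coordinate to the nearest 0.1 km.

(77.8, -9.0, 39.8)

Each station gives a sphere (x−x_i)² + (y−y_i)² + z² = d_i² (stations at z=0).
Subtracting the Site 1 sphere from Site 2 and Site 3: z² cancels, leaving linear equations in x and y:
26.0 x + 290.6 y = -592.98
333.4 x + 59.6 y = 25400.22
Solving: x ≈ 77.794, y ≈ -9.001 km (keep extra digits for the depth step; rounded: 77.8, -9.0).
Then from the Site 1 sphere: z² = 190.68² − (x + 78.9)² − (y + 110.1)² with x = 77.794, y = -9.001, so z ≈ 39.810 ≈ 39.8 km.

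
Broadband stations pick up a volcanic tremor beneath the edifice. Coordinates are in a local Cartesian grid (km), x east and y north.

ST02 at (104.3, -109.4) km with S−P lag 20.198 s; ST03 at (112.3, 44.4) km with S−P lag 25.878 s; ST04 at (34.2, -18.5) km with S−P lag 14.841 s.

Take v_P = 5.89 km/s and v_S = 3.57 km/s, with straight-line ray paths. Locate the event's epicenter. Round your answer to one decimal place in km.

(-78.0, -92.7)

Distance from S−P lag: d = Δt · v_P v_S / (v_P − v_S) = Δt · (5.89·3.57)/(5.89−3.57) ≈ 9.0635·Δt.
So d_ST02 = 183.06, d_ST03 = 234.55, d_ST04 = 134.51 km.
Circle about each station: (x − 104.3)² + (y + 109.4)² = 183.06²; (x − 112.3)² + (y − 44.4)² = 234.55²; (x − 34.2)² + (y + 18.5)² = 134.51².
Subtracting the ST02 equation from the ST03 and ST04 equations removes the quadratic terms:
16.0 x + 307.6 y = -29766.94
-140.2 x + 181.8 y = -5916.94
Solving the 2×2 system: x ≈ -78.0, y ≈ -92.7 km.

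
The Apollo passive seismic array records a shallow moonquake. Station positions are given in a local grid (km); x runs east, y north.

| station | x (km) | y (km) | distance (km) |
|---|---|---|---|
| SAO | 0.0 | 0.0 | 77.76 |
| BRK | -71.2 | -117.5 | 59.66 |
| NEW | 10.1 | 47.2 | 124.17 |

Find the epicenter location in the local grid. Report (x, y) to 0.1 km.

Circle about each station: x² + y² = 77.76²; (x + 71.2)² + (y + 117.5)² = 59.66²; (x − 10.1)² + (y − 47.2)² = 124.17².
Subtracting the SAO equation from the BRK and NEW equations removes the quadratic terms:
-142.4 x − 235.0 y = 21362.99
20.2 x + 94.4 y = -7041.72
Solving the 2×2 system: x ≈ -41.6, y ≈ -65.7 km.
Check against SAO (with the unrounded x, y): √(x²+y²) = 77.76 ≈ 77.76 km. ✓

x ≈ -41.6 km, y ≈ -65.7 km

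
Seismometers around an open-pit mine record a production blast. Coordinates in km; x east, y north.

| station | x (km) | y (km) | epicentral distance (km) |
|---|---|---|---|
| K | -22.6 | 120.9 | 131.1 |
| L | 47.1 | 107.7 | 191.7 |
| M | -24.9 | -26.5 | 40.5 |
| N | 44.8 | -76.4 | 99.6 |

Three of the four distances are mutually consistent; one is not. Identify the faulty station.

Solve using three stations at a time. Using L, M, N (subtract circle equations pairwise → linear system) gives (x, y) ≈ (-52.7, -56.0).
Distances from that point to each station vs reported:
  K: calculated 179.4 vs reported 131.1 → residual 48.3 km
  L: calculated 191.7 vs reported 191.7 → residual 0.0 km
  M: calculated 40.5 vs reported 40.5 → residual 0.0 km
  N: calculated 99.6 vs reported 99.6 → residual 0.0 km
L, M, N are mutually consistent (residuals ≈ 0); K is off by 48.3 km.

K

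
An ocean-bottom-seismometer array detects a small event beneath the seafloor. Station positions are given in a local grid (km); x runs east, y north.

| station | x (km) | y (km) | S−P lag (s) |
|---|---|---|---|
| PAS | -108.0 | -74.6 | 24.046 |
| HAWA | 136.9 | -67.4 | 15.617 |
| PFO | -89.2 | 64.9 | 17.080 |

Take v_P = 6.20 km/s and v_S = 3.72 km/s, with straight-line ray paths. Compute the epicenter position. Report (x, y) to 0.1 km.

x ≈ 69.6 km, y ≈ 61.3 km

Distance from S−P lag: d = Δt · v_P v_S / (v_P − v_S) = Δt · (6.20·3.72)/(6.20−3.72) ≈ 9.3000·Δt.
So d_PAS = 223.63, d_HAWA = 145.24, d_PFO = 158.84 km.
Circle about each station: (x + 108.0)² + (y + 74.6)² = 223.63²; (x − 136.9)² + (y + 67.4)² = 145.24²; (x + 89.2)² + (y − 64.9)² = 158.84².
Subtracting the PAS equation from the HAWA and PFO equations removes the quadratic terms:
489.8 x + 14.4 y = 34970.93
37.6 x + 279.0 y = 19719.72
Solving the 2×2 system: x ≈ 69.6, y ≈ 61.3 km.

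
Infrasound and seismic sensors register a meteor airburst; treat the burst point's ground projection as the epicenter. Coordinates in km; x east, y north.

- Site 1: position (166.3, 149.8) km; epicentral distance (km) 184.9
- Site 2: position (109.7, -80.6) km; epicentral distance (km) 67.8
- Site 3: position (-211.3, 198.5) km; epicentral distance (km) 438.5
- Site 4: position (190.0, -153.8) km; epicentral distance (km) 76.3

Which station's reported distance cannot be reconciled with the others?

Site 4

Solve using three stations at a time. Using Site 1, Site 2, Site 3 (subtract circle equations pairwise → linear system) gives (x, y) ≈ (159.9, -35.0).
Distances from that point to each station vs reported:
  Site 1: calculated 184.9 vs reported 184.9 → residual 0.0 km
  Site 2: calculated 67.8 vs reported 67.8 → residual 0.0 km
  Site 3: calculated 438.5 vs reported 438.5 → residual 0.0 km
  Site 4: calculated 122.6 vs reported 76.3 → residual 46.3 km
Site 1, Site 2, Site 3 are mutually consistent (residuals ≈ 0); Site 4 is off by 46.3 km.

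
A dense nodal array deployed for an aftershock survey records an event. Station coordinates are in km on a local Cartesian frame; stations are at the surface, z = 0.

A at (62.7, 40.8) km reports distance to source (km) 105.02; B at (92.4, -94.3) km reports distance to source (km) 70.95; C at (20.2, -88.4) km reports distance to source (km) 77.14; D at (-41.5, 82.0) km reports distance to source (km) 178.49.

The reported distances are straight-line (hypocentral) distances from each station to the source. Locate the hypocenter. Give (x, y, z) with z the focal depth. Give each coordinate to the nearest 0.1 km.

Each station gives a sphere (x−x_i)² + (y−y_i)² + z² = d_i² (stations at z=0).
Subtracting the A sphere from B and C: z² cancels, leaving linear equations in x and y:
59.4 x − 270.2 y = 17829.62
-85.0 x − 258.4 y = 7705.29
Solving: x ≈ 65.905, y ≈ -51.498 km (keep extra digits for the depth step; rounded: 65.9, -51.5).
Then from the A sphere: z² = 105.02² − (x − 62.7)² − (y − 40.8)² with x = 65.905, y = -51.498, so z ≈ 50.000 ≈ 50.0 km.

x ≈ 65.9 km, y ≈ -51.5 km, depth ≈ 50.0 km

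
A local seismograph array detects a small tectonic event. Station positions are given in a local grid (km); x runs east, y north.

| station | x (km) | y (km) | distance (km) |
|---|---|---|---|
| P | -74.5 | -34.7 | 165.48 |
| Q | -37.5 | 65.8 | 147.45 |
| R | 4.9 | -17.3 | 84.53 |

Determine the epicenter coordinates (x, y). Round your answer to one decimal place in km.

Circle about each station: (x + 74.5)² + (y + 34.7)² = 165.48²; (x + 37.5)² + (y − 65.8)² = 147.45²; (x − 4.9)² + (y + 17.3)² = 84.53².
Subtracting the P equation from the Q and R equations removes the quadratic terms:
74.0 x + 201.0 y = 4623.68
158.8 x + 34.8 y = 13807.27
Solving the 2×2 system: x ≈ 89.1, y ≈ -9.8 km.

x ≈ 89.1 km, y ≈ -9.8 km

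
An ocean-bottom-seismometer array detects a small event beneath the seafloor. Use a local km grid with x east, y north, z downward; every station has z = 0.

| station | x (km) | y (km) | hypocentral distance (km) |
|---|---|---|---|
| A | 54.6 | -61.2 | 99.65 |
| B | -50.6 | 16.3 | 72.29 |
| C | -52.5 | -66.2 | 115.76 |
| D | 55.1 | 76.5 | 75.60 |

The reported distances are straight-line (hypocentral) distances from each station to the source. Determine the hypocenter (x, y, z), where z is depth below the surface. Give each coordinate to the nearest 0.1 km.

(13.2, 23.1, 33.3)

Each station gives a sphere (x−x_i)² + (y−y_i)² + z² = d_i² (stations at z=0).
Subtracting the A sphere from B and C: z² cancels, leaving linear equations in x and y:
-210.4 x + 155.0 y = 803.73
-214.2 x − 10.0 y = -3058.17
Solving: x ≈ 13.199, y ≈ 23.101 km (keep extra digits for the depth step; rounded: 13.2, 23.1).
Then from the A sphere: z² = 99.65² − (x − 54.6)² − (y + 61.2)² with x = 13.199, y = 23.101, so z ≈ 33.308 ≈ 33.3 km.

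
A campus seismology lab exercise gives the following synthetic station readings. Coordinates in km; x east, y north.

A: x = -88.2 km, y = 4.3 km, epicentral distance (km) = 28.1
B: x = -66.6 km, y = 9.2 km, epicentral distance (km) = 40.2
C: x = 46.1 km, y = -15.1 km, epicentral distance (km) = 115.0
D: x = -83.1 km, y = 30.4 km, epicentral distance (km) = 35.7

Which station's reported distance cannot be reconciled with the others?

Solve using three stations at a time. Using B, C, D (subtract circle equations pairwise → linear system) gives (x, y) ≈ (-51.1, 46.3).
Distances from that point to each station vs reported:
  A: calculated 56.0 vs reported 28.1 → residual 27.9 km
  B: calculated 40.2 vs reported 40.2 → residual 0.0 km
  C: calculated 115.0 vs reported 115.0 → residual 0.0 km
  D: calculated 35.7 vs reported 35.7 → residual 0.0 km
B, C, D are mutually consistent (residuals ≈ 0); A is off by 27.9 km.

A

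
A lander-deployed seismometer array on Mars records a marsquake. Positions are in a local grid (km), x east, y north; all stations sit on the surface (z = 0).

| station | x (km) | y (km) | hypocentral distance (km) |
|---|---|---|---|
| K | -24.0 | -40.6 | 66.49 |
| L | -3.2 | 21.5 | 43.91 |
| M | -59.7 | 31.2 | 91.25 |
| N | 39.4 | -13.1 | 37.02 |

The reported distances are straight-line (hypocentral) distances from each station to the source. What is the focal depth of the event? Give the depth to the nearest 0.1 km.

29.4 km

Each station gives a sphere (x−x_i)² + (y−y_i)² + z² = d_i² (stations at z=0).
Subtracting the K sphere from L and M: z² cancels, leaving linear equations in x and y:
41.6 x + 124.2 y = 740.96
-71.4 x + 143.6 y = -1592.47
Solving: x ≈ 20.496, y ≈ -0.899 km (keep extra digits for the depth step; rounded: 20.5, -0.9).
Then from the K sphere: z² = 66.49² − (x + 24.0)² − (y + 40.6)² with x = 20.496, y = -0.899, so z ≈ 29.408 ≈ 29.4 km.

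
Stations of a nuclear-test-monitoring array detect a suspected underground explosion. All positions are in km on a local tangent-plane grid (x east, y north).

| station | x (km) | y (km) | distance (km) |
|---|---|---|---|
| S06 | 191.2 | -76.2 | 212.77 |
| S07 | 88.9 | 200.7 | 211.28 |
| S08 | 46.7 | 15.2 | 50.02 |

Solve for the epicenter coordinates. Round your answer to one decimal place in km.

-3.1 km east, 10.5 km north

Circle about each station: (x − 191.2)² + (y + 76.2)² = 212.77²; (x − 88.9)² + (y − 200.7)² = 211.28²; (x − 46.7)² + (y − 15.2)² = 50.02².
Subtracting the S06 equation from the S07 and S08 equations removes the quadratic terms:
-204.6 x + 553.8 y = 6451.65
-289.0 x + 182.8 y = 2817.12
Solving the 2×2 system: x ≈ -3.1, y ≈ 10.5 km.
Check against S06 (with the unrounded x, y): √((x − 191.2)²+(y + 76.2)²) = 212.77 ≈ 212.77 km. ✓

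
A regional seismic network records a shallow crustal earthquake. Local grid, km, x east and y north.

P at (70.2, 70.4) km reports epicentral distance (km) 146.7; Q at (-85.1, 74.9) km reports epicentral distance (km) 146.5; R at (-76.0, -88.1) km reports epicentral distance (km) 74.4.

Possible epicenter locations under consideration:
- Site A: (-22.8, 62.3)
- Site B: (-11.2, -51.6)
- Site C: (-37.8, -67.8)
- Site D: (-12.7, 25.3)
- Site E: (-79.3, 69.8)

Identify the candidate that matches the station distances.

For each candidate, compare |candidate − station| to the reported distance:
Site A: residuals P 53.3, Q 82.9, R 85.1 → max 85.1 km
Site B: residuals P 0.0, Q 0.0, R 0.0 → max 0.0 km
Site C: residuals P 28.7, Q 3.8, R 31.1 → max 31.1 km
Site D: residuals P 52.3, Q 58.7, R 55.5 → max 58.7 km
Site E: residuals P 2.8, Q 138.8, R 83.5 → max 138.8 km
Only Site B has all residuals ≈ 0.

Site B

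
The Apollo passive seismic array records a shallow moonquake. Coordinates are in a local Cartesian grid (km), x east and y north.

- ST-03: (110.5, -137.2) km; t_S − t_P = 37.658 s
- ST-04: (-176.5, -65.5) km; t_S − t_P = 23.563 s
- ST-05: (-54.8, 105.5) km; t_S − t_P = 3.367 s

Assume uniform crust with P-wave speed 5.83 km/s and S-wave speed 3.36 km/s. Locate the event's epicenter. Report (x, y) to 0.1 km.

Distance from S−P lag: d = Δt · v_P v_S / (v_P − v_S) = Δt · (5.83·3.36)/(5.83−3.36) ≈ 7.9307·Δt.
So d_ST-03 = 298.65, d_ST-04 = 186.87, d_ST-05 = 26.70 km.
Circle about each station: (x − 110.5)² + (y + 137.2)² = 298.65²; (x + 176.5)² + (y + 65.5)² = 186.87²; (x + 54.8)² + (y − 105.5)² = 26.70².
Subtracting the ST-03 equation from the ST-04 and ST-05 equations removes the quadratic terms:
-574.0 x + 143.4 y = 58679.84
-330.6 x + 485.4 y = 71578.13
Solving the 2×2 system: x ≈ -78.8, y ≈ 93.8 km.

(-78.8, 93.8)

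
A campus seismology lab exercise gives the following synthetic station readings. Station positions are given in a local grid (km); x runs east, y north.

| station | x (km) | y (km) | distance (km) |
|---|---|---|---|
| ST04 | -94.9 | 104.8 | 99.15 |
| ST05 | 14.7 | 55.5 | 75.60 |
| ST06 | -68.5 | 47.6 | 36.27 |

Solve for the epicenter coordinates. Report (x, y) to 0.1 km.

Circle about each station: (x + 94.9)² + (y − 104.8)² = 99.15²; (x − 14.7)² + (y − 55.5)² = 75.60²; (x + 68.5)² + (y − 47.6)² = 36.27².
Subtracting the ST04 equation from the ST05 and ST06 equations removes the quadratic terms:
219.2 x − 98.6 y = -12577.35
52.8 x − 114.4 y = -4515.83
Solving the 2×2 system: x ≈ -50.0, y ≈ 16.4 km.

(-50.0, 16.4)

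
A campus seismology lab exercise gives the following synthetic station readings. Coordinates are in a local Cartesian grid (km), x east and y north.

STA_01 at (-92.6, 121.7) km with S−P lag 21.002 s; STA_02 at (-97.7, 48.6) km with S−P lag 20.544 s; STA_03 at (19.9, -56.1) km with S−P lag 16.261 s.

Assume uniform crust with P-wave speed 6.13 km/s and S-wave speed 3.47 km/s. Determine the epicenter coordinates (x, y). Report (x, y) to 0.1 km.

x ≈ 65.7 km, y ≈ 65.6 km

Distance from S−P lag: d = Δt · v_P v_S / (v_P − v_S) = Δt · (6.13·3.47)/(6.13−3.47) ≈ 7.9967·Δt.
So d_STA_01 = 167.95, d_STA_02 = 164.28, d_STA_03 = 130.03 km.
Circle about each station: (x + 92.6)² + (y − 121.7)² = 167.95²; (x + 97.7)² + (y − 48.6)² = 164.28²; (x − 19.9)² + (y + 56.1)² = 130.03².
Subtracting pairs of circle equations eliminates x²+y² and gives linear equations (the radical axes):
-10.2 x − 146.2 y = -10259.12
225.0 x − 355.6 y = -8543.03
Solving the 2×2 system: x ≈ 65.7, y ≈ 65.6 km.
Check against STA_01 (with the unrounded x, y): √((x + 92.6)²+(y − 121.7)²) = 167.94 ≈ 167.95 km. ✓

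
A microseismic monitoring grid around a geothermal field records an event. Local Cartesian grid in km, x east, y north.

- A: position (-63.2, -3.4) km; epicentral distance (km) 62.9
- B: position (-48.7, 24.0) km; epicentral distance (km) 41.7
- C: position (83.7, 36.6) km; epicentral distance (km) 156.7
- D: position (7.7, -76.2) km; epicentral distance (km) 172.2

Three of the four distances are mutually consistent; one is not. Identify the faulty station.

Solve using three stations at a time. Using A, B, C (subtract circle equations pairwise → linear system) gives (x, y) ≈ (-71.4, 58.9).
Distances from that point to each station vs reported:
  A: calculated 62.9 vs reported 62.9 → residual 0.0 km
  B: calculated 41.7 vs reported 41.7 → residual 0.0 km
  C: calculated 156.7 vs reported 156.7 → residual 0.0 km
  D: calculated 156.6 vs reported 172.2 → residual 15.6 km
A, B, C are mutually consistent (residuals ≈ 0); D is off by 15.6 km.

D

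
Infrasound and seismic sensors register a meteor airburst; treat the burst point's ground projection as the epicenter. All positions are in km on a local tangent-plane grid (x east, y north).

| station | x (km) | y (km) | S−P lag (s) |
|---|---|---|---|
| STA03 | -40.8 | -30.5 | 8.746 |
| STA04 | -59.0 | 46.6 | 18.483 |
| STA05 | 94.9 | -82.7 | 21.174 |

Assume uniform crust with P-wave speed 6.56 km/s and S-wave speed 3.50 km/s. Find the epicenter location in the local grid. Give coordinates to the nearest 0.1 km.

-63.7 km east, -92.0 km north

Distance from S−P lag: d = Δt · v_P v_S / (v_P − v_S) = Δt · (6.56·3.50)/(6.56−3.50) ≈ 7.5033·Δt.
So d_STA03 = 65.62, d_STA04 = 138.68, d_STA05 = 158.87 km.
Circle about each station: (x + 40.8)² + (y + 30.5)² = 65.62²; (x + 59.0)² + (y − 46.6)² = 138.68²; (x − 94.9)² + (y + 82.7)² = 158.87².
Subtracting pairs of circle equations eliminates x²+y² and gives linear equations (the radical axes):
-36.4 x + 154.2 y = -11868.49
271.4 x − 104.4 y = -7683.28
Solving the 2×2 system: x ≈ -63.7, y ≈ -92.0 km.
Check against STA03 (with the unrounded x, y): √((x + 40.8)²+(y + 30.5)²) = 65.63 ≈ 65.62 km. ✓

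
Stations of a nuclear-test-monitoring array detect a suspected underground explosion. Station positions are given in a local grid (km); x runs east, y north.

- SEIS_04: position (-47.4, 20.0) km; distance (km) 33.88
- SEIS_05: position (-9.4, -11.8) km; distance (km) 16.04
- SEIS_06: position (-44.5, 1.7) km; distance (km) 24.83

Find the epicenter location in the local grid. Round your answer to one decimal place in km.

-19.7 km east, 0.5 km north

Circle about each station: (x + 47.4)² + (y − 20.0)² = 33.88²; (x + 9.4)² + (y + 11.8)² = 16.04²; (x + 44.5)² + (y − 1.7)² = 24.83².
Subtracting pairs of circle equations eliminates x²+y² and gives linear equations (the radical axes):
76.0 x − 63.6 y = -1528.59
5.8 x − 36.6 y = -132.29
Solving the 2×2 system: x ≈ -19.7, y ≈ 0.5 km.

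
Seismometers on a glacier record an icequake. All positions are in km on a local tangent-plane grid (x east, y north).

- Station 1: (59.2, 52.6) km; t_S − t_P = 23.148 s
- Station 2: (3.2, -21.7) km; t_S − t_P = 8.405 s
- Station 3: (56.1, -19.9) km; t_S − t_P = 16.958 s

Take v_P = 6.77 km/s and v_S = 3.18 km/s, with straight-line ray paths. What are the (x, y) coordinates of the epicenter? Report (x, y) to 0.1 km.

-43.4 km east, -40.9 km north

Distance from S−P lag: d = Δt · v_P v_S / (v_P − v_S) = Δt · (6.77·3.18)/(6.77−3.18) ≈ 5.9968·Δt.
So d_Station 1 = 138.81, d_Station 2 = 50.40, d_Station 3 = 101.69 km.
Circle about each station: (x − 59.2)² + (y − 52.6)² = 138.81²; (x − 3.2)² + (y + 21.7)² = 50.40²; (x − 56.1)² + (y + 19.9)² = 101.69².
Subtracting the Station 1 equation from the Station 2 and Station 3 equations removes the quadratic terms:
-112.0 x − 148.6 y = 10937.79
-6.2 x − 145.0 y = 6199.18
Solving the 2×2 system: x ≈ -43.4, y ≈ -40.9 km.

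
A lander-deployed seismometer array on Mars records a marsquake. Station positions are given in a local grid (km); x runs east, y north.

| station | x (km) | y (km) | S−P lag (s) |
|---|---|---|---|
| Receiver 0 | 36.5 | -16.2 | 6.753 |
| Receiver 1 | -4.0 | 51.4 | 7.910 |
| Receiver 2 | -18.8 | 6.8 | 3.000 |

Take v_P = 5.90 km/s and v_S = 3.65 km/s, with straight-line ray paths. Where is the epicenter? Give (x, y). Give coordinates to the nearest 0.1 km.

-28.0 km east, -20.4 km north

Distance from S−P lag: d = Δt · v_P v_S / (v_P − v_S) = Δt · (5.90·3.65)/(5.90−3.65) ≈ 9.5711·Δt.
So d_Receiver 0 = 64.63, d_Receiver 1 = 75.71, d_Receiver 2 = 28.71 km.
Circle about each station: (x − 36.5)² + (y + 16.2)² = 64.63²; (x + 4.0)² + (y − 51.4)² = 75.71²; (x + 18.8)² + (y − 6.8)² = 28.71².
Subtracting pairs of circle equations eliminates x²+y² and gives linear equations (the radical axes):
-81.0 x + 135.2 y = -491.70
-110.6 x + 46.0 y = 2157.76
Solving the 2×2 system: x ≈ -28.0, y ≈ -20.4 km.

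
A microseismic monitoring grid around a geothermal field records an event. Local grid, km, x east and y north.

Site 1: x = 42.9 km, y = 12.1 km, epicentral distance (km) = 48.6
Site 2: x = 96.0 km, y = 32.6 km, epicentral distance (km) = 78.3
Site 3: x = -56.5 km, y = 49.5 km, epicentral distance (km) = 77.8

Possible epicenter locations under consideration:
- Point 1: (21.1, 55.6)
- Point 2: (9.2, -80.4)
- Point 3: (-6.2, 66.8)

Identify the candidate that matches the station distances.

For each candidate, compare |candidate − station| to the reported distance:
Point 1: residuals Site 1 0.1, Site 2 0.1, Site 3 0.0 → max 0.1 km
Point 2: residuals Site 1 49.8, Site 2 64.2, Site 3 67.8 → max 67.8 km
Point 3: residuals Site 1 24.9, Site 2 29.5, Site 3 24.6 → max 29.5 km
Only Point 1 has all residuals ≈ 0.

Point 1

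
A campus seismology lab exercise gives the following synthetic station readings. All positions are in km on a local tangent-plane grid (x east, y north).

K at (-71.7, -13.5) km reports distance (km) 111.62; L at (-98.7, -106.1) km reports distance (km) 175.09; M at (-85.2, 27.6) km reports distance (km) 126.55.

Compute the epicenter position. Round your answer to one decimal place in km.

38.8 km east, 2.3 km north

Circle about each station: (x + 71.7)² + (y + 13.5)² = 111.62²; (x + 98.7)² + (y + 106.1)² = 175.09²; (x + 85.2)² + (y − 27.6)² = 126.55².
Subtracting pairs of circle equations eliminates x²+y² and gives linear equations (the radical axes):
-54.0 x − 185.2 y = -2521.72
-27.0 x + 82.2 y = -858.22
Solving the 2×2 system: x ≈ 38.8, y ≈ 2.3 km.
Check against K (with the unrounded x, y): √((x + 71.7)²+(y + 13.5)²) = 111.62 ≈ 111.62 km. ✓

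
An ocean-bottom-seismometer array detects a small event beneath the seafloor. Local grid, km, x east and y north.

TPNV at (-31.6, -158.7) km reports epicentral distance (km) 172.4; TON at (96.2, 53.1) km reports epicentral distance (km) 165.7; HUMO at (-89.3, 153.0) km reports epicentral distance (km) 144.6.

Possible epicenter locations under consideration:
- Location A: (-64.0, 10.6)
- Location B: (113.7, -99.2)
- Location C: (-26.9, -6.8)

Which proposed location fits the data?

Location A

For each candidate, compare |candidate − station| to the reported distance:
Location A: residuals TPNV 0.0, TON 0.0, HUMO 0.0 → max 0.0 km
Location B: residuals TPNV 15.4, TON 12.4, HUMO 179.1 → max 179.1 km
Location C: residuals TPNV 20.4, TON 28.8, HUMO 27.0 → max 28.8 km
Only Location A has all residuals ≈ 0.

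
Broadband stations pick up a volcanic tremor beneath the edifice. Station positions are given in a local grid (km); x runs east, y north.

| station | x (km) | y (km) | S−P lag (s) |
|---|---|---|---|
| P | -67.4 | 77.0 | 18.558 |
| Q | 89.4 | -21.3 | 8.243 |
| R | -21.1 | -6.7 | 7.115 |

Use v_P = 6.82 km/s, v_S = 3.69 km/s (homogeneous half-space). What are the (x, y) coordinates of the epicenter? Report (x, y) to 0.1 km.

25.7 km east, -39.6 km north

Distance from S−P lag: d = Δt · v_P v_S / (v_P − v_S) = Δt · (6.82·3.69)/(6.82−3.69) ≈ 8.0402·Δt.
So d_P = 149.21, d_Q = 66.28, d_R = 57.21 km.
Circle about each station: (x + 67.4)² + (y − 77.0)² = 149.21²; (x − 89.4)² + (y + 21.3)² = 66.28²; (x + 21.1)² + (y + 6.7)² = 57.21².
Subtracting the P equation from the Q and R equations removes the quadratic terms:
313.6 x − 196.6 y = 15844.88
92.6 x − 167.4 y = 9008.98
Solving the 2×2 system: x ≈ 25.7, y ≈ -39.6 km.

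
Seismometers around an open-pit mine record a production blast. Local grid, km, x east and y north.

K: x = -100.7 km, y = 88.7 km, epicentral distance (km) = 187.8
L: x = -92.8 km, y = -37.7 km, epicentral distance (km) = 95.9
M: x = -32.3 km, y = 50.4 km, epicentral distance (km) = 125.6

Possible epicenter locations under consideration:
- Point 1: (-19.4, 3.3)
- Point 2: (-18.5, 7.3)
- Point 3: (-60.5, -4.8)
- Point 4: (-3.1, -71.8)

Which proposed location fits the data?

Point 4

For each candidate, compare |candidate − station| to the reported distance:
Point 1: residuals K 69.9, L 11.8, M 76.8 → max 76.8 km
Point 2: residuals K 72.1, L 9.0, M 80.3 → max 80.3 km
Point 3: residuals K 86.0, L 49.8, M 63.6 → max 86.0 km
Point 4: residuals K 0.0, L 0.1, M 0.0 → max 0.1 km
Only Point 4 has all residuals ≈ 0.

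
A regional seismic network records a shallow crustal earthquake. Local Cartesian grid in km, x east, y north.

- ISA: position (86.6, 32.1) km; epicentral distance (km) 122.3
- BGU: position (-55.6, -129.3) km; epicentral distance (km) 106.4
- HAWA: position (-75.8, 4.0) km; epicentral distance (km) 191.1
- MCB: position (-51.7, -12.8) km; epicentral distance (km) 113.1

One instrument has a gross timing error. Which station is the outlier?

HAWA

Solve using three stations at a time. Using ISA, BGU, MCB (subtract circle equations pairwise → linear system) gives (x, y) ≈ (38.9, -80.5).
Distances from that point to each station vs reported:
  ISA: calculated 122.3 vs reported 122.3 → residual 0.0 km
  BGU: calculated 106.4 vs reported 106.4 → residual 0.0 km
  HAWA: calculated 142.4 vs reported 191.1 → residual 48.7 km
  MCB: calculated 113.1 vs reported 113.1 → residual 0.0 km
ISA, BGU, MCB are mutually consistent (residuals ≈ 0); HAWA is off by 48.7 km.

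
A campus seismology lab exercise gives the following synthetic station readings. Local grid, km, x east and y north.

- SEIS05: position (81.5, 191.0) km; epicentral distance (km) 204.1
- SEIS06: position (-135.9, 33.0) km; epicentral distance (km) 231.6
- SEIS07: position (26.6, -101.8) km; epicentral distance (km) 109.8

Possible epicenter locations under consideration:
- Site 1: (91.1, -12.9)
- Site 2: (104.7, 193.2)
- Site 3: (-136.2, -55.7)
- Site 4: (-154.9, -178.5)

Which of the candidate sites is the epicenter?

Site 1

For each candidate, compare |candidate − station| to the reported distance:
Site 1: residuals SEIS05 0.0, SEIS06 0.0, SEIS07 0.0 → max 0.0 km
Site 2: residuals SEIS05 180.8, SEIS06 57.5, SEIS07 195.4 → max 195.4 km
Site 3: residuals SEIS05 124.9, SEIS06 142.9, SEIS07 59.4 → max 142.9 km
Site 4: residuals SEIS05 234.6, SEIS06 19.2, SEIS07 87.2 → max 234.6 km
Only Site 1 has all residuals ≈ 0.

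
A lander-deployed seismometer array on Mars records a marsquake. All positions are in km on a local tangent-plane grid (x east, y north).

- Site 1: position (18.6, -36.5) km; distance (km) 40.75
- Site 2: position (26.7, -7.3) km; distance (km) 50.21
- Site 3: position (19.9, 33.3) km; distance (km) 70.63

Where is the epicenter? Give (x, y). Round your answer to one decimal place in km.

-20.4 km east, -24.7 km north

Circle about each station: (x − 18.6)² + (y + 36.5)² = 40.75²; (x − 26.7)² + (y + 7.3)² = 50.21²; (x − 19.9)² + (y − 33.3)² = 70.63².
Subtracting the Site 1 equation from the Site 2 and Site 3 equations removes the quadratic terms:
16.2 x + 58.4 y = -1772.51
2.6 x + 139.6 y = -3501.34
Solving the 2×2 system: x ≈ -20.4, y ≈ -24.7 km.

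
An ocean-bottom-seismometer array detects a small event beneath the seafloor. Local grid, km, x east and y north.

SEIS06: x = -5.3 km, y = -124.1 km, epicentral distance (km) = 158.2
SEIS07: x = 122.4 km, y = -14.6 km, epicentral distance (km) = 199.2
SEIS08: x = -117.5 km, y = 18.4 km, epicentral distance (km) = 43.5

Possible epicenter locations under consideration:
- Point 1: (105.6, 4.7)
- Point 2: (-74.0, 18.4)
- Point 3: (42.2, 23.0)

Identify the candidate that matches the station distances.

Point 2

For each candidate, compare |candidate − station| to the reported distance:
Point 1: residuals SEIS06 11.8, SEIS07 173.6, SEIS08 180.0 → max 180.0 km
Point 2: residuals SEIS06 0.0, SEIS07 0.0, SEIS08 0.0 → max 0.0 km
Point 3: residuals SEIS06 3.6, SEIS07 110.6, SEIS08 116.3 → max 116.3 km
Only Point 2 has all residuals ≈ 0.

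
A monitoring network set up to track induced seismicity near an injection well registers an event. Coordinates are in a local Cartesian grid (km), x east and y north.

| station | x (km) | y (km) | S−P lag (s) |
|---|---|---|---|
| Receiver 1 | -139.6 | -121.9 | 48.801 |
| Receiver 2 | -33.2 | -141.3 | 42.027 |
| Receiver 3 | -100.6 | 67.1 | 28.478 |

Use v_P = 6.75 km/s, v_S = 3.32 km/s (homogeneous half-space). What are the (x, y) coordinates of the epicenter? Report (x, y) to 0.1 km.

(80.8, 108.5)

Distance from S−P lag: d = Δt · v_P v_S / (v_P − v_S) = Δt · (6.75·3.32)/(6.75−3.32) ≈ 6.5335·Δt.
So d_Receiver 1 = 318.84, d_Receiver 2 = 274.58, d_Receiver 3 = 186.06 km.
Circle about each station: (x + 139.6)² + (y + 121.9)² = 318.84²; (x + 33.2)² + (y + 141.3)² = 274.58²; (x + 100.6)² + (y − 67.1)² = 186.06².
Subtracting the Receiver 1 equation from the Receiver 2 and Receiver 3 equations removes the quadratic terms:
212.8 x − 38.8 y = 12984.93
78.0 x + 378.0 y = 47315.62
Solving the 2×2 system: x ≈ 80.8, y ≈ 108.5 km.
Check against Receiver 1 (with the unrounded x, y): √((x + 139.6)²+(y + 121.9)²) = 318.84 ≈ 318.84 km. ✓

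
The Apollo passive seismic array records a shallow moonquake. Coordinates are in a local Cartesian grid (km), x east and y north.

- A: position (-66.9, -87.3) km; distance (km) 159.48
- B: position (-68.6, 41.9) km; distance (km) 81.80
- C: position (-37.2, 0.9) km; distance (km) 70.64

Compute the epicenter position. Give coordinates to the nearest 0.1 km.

x ≈ 12.7 km, y ≈ 50.9 km

Circle about each station: (x + 66.9)² + (y + 87.3)² = 159.48²; (x + 68.6)² + (y − 41.9)² = 81.80²; (x + 37.2)² + (y − 0.9)² = 70.64².
Subtracting pairs of circle equations eliminates x²+y² and gives linear equations (the radical axes):
-3.4 x + 258.4 y = 13107.30
59.4 x + 176.4 y = 9731.61
Solving the 2×2 system: x ≈ 12.7, y ≈ 50.9 km.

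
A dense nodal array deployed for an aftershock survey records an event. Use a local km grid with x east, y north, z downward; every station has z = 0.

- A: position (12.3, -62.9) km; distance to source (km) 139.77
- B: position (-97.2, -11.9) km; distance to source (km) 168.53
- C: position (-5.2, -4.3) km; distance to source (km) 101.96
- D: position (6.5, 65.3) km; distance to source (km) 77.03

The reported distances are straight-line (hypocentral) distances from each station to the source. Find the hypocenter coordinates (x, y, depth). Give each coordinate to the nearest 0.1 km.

x ≈ 41.4 km, y ≈ 55.7 km, depth ≈ 68.0 km

Each station gives a sphere (x−x_i)² + (y−y_i)² + z² = d_i² (stations at z=0).
Subtracting the A sphere from B and C: z² cancels, leaving linear equations in x and y:
-219.0 x + 102.0 y = -3384.96
-35.0 x + 117.2 y = 5077.64
Solving: x ≈ 41.392, y ≈ 55.686 km (keep extra digits for the depth step; rounded: 41.4, 55.7).
Then from the A sphere: z² = 139.77² − (x − 12.3)² − (y + 62.9)² with x = 41.392, y = 55.686, so z ≈ 68.020 ≈ 68.0 km.
Check against D (with the unrounded solution): distance 77.05 ≈ 77.03 km. ✓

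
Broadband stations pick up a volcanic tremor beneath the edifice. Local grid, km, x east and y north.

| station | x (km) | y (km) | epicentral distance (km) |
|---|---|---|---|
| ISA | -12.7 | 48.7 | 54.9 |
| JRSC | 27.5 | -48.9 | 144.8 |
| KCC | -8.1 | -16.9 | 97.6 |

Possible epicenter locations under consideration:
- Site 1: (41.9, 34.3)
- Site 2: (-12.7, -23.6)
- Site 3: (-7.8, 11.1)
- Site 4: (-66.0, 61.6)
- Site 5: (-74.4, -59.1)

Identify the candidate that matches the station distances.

Site 4

For each candidate, compare |candidate − station| to the reported distance:
Site 1: residuals ISA 1.6, JRSC 60.4, KCC 26.0 → max 60.4 km
Site 2: residuals ISA 17.4, JRSC 97.3, KCC 89.5 → max 97.3 km
Site 3: residuals ISA 17.0, JRSC 75.2, KCC 69.6 → max 75.2 km
Site 4: residuals ISA 0.1, JRSC 0.1, KCC 0.1 → max 0.1 km
Site 5: residuals ISA 69.3, JRSC 42.4, KCC 19.0 → max 69.3 km
Only Site 4 has all residuals ≈ 0.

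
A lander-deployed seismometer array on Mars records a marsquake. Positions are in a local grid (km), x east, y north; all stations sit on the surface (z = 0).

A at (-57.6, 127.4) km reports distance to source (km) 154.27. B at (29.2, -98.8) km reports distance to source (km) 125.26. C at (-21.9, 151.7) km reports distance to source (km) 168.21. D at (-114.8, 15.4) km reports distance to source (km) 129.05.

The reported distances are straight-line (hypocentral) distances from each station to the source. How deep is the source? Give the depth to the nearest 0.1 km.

Each station gives a sphere (x−x_i)² + (y−y_i)² + z² = d_i² (stations at z=0).
Subtracting the A sphere from B and C: z² cancels, leaving linear equations in x and y:
173.6 x − 452.4 y = -825.27
71.4 x + 48.6 y = -551.39
Solving: x ≈ -7.108, y ≈ -0.903 km (keep extra digits for the depth step; rounded: -7.1, -0.9).
Then from the A sphere: z² = 154.27² − (x + 57.6)² − (y − 127.4)² with x = -7.108, y = -0.903, so z ≈ 69.196 ≈ 69.2 km.

69.2 km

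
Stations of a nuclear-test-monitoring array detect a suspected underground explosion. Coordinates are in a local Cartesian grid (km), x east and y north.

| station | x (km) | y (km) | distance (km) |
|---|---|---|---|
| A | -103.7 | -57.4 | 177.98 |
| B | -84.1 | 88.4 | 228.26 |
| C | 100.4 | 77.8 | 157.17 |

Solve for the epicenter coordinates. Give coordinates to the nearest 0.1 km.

73.2 km east, -77.0 km north

Circle about each station: (x + 103.7)² + (y + 57.4)² = 177.98²; (x + 84.1)² + (y − 88.4)² = 228.26²; (x − 100.4)² + (y − 77.8)² = 157.17².
Subtracting pairs of circle equations eliminates x²+y² and gives linear equations (the radical axes):
39.2 x + 291.6 y = -19586.83
408.2 x + 270.4 y = 9059.02
Solving the 2×2 system: x ≈ 73.2, y ≈ -77.0 km.
Check against A (with the unrounded x, y): √((x + 103.7)²+(y + 57.4)²) = 177.99 ≈ 177.98 km. ✓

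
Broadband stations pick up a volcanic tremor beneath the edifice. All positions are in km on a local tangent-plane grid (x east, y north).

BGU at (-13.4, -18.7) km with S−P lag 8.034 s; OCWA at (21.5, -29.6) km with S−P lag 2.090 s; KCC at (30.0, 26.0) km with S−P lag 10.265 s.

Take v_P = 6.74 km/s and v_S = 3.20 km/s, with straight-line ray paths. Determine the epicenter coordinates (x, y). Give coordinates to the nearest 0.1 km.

Distance from S−P lag: d = Δt · v_P v_S / (v_P − v_S) = Δt · (6.74·3.20)/(6.74−3.20) ≈ 6.0927·Δt.
So d_BGU = 48.95, d_OCWA = 12.73, d_KCC = 62.54 km.
Circle about each station: (x + 13.4)² + (y + 18.7)² = 48.95²; (x − 21.5)² + (y + 29.6)² = 12.73²; (x − 30.0)² + (y − 26.0)² = 62.54².
Subtracting the BGU equation from the OCWA and KCC equations removes the quadratic terms:
69.8 x − 21.8 y = 3043.21
86.8 x + 89.4 y = -468.40
Solving the 2×2 system: x ≈ 32.2, y ≈ -36.5 km.
Check against BGU (with the unrounded x, y): √((x + 13.4)²+(y + 18.7)²) = 48.95 ≈ 48.95 km. ✓

x ≈ 32.2 km, y ≈ -36.5 km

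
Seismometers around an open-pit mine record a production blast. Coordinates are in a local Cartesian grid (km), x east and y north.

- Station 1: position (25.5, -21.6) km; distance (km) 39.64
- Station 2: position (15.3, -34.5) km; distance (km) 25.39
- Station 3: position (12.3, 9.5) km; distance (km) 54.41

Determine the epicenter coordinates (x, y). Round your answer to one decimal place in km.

x ≈ -9.4 km, y ≈ -40.4 km

Circle about each station: (x − 25.5)² + (y + 21.6)² = 39.64²; (x − 15.3)² + (y + 34.5)² = 25.39²; (x − 12.3)² + (y − 9.5)² = 54.41².
Subtracting pairs of circle equations eliminates x²+y² and gives linear equations (the radical axes):
-20.4 x − 25.8 y = 1234.21
-26.4 x + 62.2 y = -2264.39
Solving the 2×2 system: x ≈ -9.4, y ≈ -40.4 km.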